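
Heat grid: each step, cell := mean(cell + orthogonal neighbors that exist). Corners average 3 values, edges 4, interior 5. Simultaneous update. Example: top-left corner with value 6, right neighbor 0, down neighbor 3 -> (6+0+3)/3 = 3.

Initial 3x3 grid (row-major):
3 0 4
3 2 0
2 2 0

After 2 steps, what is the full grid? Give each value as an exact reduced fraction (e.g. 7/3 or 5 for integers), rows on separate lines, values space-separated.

After step 1:
  2 9/4 4/3
  5/2 7/5 3/2
  7/3 3/2 2/3
After step 2:
  9/4 419/240 61/36
  247/120 183/100 49/40
  19/9 59/40 11/9

Answer: 9/4 419/240 61/36
247/120 183/100 49/40
19/9 59/40 11/9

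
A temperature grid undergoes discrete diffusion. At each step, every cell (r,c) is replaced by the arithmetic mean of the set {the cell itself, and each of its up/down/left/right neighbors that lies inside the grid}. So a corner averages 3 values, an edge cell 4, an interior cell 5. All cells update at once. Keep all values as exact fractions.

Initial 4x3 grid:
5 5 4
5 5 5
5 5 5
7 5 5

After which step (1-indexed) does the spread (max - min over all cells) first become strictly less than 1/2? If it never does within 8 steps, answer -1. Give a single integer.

Step 1: max=17/3, min=14/3, spread=1
Step 2: max=50/9, min=85/18, spread=5/6
Step 3: max=581/108, min=1039/216, spread=41/72
Step 4: max=69017/12960, min=125383/25920, spread=4217/8640
  -> spread < 1/2 first at step 4
Step 5: max=4088617/777600, min=7600979/1555200, spread=38417/103680
Step 6: max=243638783/46656000, min=458725501/93312000, spread=1903471/6220800
Step 7: max=14522777257/2799360000, min=27692658239/5598720000, spread=18038617/74649600
Step 8: max=867491822963/167961600000, min=1668685256701/335923200000, spread=883978523/4478976000

Answer: 4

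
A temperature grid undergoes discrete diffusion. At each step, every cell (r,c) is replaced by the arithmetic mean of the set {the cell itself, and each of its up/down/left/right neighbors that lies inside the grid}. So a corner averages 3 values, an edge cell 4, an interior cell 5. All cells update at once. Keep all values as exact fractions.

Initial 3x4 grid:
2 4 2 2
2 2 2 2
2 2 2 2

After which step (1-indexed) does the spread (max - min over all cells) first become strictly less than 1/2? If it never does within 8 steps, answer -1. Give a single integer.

Answer: 3

Derivation:
Step 1: max=8/3, min=2, spread=2/3
Step 2: max=151/60, min=2, spread=31/60
Step 3: max=1291/540, min=2, spread=211/540
  -> spread < 1/2 first at step 3
Step 4: max=124897/54000, min=1847/900, spread=14077/54000
Step 5: max=1112407/486000, min=111683/54000, spread=5363/24300
Step 6: max=32900809/14580000, min=62869/30000, spread=93859/583200
Step 7: max=1959874481/874800000, min=102536467/48600000, spread=4568723/34992000
Step 8: max=116756435629/52488000000, min=3097618889/1458000000, spread=8387449/83980800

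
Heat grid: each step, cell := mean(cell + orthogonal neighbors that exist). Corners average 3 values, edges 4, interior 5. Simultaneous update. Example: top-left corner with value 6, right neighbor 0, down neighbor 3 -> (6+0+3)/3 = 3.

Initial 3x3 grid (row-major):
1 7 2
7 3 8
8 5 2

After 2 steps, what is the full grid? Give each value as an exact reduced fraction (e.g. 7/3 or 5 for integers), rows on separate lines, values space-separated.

Answer: 13/3 239/48 38/9
269/48 89/20 245/48
191/36 133/24 53/12

Derivation:
After step 1:
  5 13/4 17/3
  19/4 6 15/4
  20/3 9/2 5
After step 2:
  13/3 239/48 38/9
  269/48 89/20 245/48
  191/36 133/24 53/12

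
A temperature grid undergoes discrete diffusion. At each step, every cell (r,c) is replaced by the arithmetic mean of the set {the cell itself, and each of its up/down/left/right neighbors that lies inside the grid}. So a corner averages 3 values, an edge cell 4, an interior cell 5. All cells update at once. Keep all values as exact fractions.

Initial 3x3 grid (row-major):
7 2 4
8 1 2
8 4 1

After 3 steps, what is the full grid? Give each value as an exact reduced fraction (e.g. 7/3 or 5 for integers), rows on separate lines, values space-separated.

After step 1:
  17/3 7/2 8/3
  6 17/5 2
  20/3 7/2 7/3
After step 2:
  91/18 457/120 49/18
  163/30 92/25 13/5
  97/18 159/40 47/18
After step 3:
  5147/1080 27479/7200 3287/1080
  8801/1800 5849/1500 871/300
  5327/1080 3131/800 3307/1080

Answer: 5147/1080 27479/7200 3287/1080
8801/1800 5849/1500 871/300
5327/1080 3131/800 3307/1080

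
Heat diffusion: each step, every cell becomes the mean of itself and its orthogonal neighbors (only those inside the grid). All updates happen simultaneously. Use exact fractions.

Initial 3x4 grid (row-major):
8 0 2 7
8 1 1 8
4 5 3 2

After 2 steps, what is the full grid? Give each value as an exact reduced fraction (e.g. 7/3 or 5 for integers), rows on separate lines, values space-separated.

Answer: 40/9 163/48 167/48 38/9
77/16 69/20 63/20 35/8
85/18 11/3 10/3 139/36

Derivation:
After step 1:
  16/3 11/4 5/2 17/3
  21/4 3 3 9/2
  17/3 13/4 11/4 13/3
After step 2:
  40/9 163/48 167/48 38/9
  77/16 69/20 63/20 35/8
  85/18 11/3 10/3 139/36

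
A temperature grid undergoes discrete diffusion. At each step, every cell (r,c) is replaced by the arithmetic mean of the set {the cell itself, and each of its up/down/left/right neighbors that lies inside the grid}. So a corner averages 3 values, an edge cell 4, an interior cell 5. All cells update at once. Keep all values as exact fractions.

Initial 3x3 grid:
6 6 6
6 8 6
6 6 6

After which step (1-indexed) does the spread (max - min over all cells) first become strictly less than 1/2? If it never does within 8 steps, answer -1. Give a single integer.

Step 1: max=13/2, min=6, spread=1/2
Step 2: max=162/25, min=249/40, spread=51/200
  -> spread < 1/2 first at step 2
Step 3: max=15223/2400, min=1127/180, spread=589/7200
Step 4: max=94943/15000, min=905081/144000, spread=31859/720000
Step 5: max=54531607/8640000, min=5664721/900000, spread=751427/43200000
Step 6: max=340634687/54000000, min=3265463129/518400000, spread=23149331/2592000000
Step 7: max=196106654263/31104000000, min=20414931889/3240000000, spread=616540643/155520000000
Step 8: max=1225512453983/194400000000, min=11761372008761/1866240000000, spread=17737747379/9331200000000

Answer: 2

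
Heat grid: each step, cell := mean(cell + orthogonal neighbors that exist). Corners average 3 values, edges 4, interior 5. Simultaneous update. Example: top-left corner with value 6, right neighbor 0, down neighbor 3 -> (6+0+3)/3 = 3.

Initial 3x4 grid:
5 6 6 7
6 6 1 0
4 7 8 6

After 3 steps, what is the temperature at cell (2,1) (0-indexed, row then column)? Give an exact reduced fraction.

Answer: 39349/7200

Derivation:
Step 1: cell (2,1) = 25/4
Step 2: cell (2,1) = 1357/240
Step 3: cell (2,1) = 39349/7200
Full grid after step 3:
  2953/540 37999/7200 34529/7200 9557/2160
  79393/14400 31817/6000 604/125 10613/2400
  757/135 39349/7200 36079/7200 9997/2160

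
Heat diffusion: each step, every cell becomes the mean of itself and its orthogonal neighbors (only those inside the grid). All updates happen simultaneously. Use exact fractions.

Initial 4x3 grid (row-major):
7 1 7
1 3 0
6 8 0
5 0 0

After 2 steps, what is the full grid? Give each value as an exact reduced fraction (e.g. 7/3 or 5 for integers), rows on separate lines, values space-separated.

Answer: 47/12 383/120 29/9
297/80 69/20 293/120
979/240 13/4 79/40
143/36 619/240 7/4

Derivation:
After step 1:
  3 9/2 8/3
  17/4 13/5 5/2
  5 17/5 2
  11/3 13/4 0
After step 2:
  47/12 383/120 29/9
  297/80 69/20 293/120
  979/240 13/4 79/40
  143/36 619/240 7/4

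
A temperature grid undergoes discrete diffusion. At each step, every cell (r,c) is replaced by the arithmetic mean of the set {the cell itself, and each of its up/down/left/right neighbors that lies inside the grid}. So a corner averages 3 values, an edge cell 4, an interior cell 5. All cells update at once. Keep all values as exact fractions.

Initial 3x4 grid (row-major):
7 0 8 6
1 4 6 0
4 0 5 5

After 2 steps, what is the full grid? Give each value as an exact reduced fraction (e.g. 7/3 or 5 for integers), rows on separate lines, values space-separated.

Answer: 137/36 877/240 1141/240 167/36
79/30 94/25 401/100 337/80
107/36 667/240 911/240 139/36

Derivation:
After step 1:
  8/3 19/4 5 14/3
  4 11/5 23/5 17/4
  5/3 13/4 4 10/3
After step 2:
  137/36 877/240 1141/240 167/36
  79/30 94/25 401/100 337/80
  107/36 667/240 911/240 139/36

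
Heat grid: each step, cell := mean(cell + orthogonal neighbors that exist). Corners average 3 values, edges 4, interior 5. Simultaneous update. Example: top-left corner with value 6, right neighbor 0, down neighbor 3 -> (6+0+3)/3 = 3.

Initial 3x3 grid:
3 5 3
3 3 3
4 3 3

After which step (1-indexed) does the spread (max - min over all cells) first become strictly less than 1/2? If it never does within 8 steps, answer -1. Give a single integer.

Answer: 2

Derivation:
Step 1: max=11/3, min=3, spread=2/3
Step 2: max=427/120, min=37/12, spread=19/40
  -> spread < 1/2 first at step 2
Step 3: max=7519/2160, min=2303/720, spread=61/216
Step 4: max=443513/129600, min=139321/43200, spread=511/2592
Step 5: max=26476111/7776000, min=8466287/2592000, spread=4309/31104
Step 6: max=1577031017/466560000, min=510554089/155520000, spread=36295/373248
Step 7: max=94284058399/27993600000, min=30790992383/9331200000, spread=305773/4478976
Step 8: max=5638357692953/1679616000000, min=1852619741401/559872000000, spread=2575951/53747712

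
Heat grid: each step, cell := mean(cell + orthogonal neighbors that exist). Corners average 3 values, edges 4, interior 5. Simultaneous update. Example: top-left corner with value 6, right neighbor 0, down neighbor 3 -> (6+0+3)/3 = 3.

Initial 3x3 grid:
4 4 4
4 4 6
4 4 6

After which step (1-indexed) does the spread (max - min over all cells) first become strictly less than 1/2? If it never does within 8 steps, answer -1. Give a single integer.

Answer: 4

Derivation:
Step 1: max=16/3, min=4, spread=4/3
Step 2: max=89/18, min=4, spread=17/18
Step 3: max=5167/1080, min=371/90, spread=143/216
Step 4: max=301949/64800, min=5663/1350, spread=1205/2592
  -> spread < 1/2 first at step 4
Step 5: max=17851303/3888000, min=153541/36000, spread=10151/31104
Step 6: max=1058789141/233280000, min=41889209/9720000, spread=85517/373248
Step 7: max=63059590927/13996800000, min=5067353671/1166400000, spread=720431/4478976
Step 8: max=3762846194669/839808000000, min=12736161863/2916000000, spread=6069221/53747712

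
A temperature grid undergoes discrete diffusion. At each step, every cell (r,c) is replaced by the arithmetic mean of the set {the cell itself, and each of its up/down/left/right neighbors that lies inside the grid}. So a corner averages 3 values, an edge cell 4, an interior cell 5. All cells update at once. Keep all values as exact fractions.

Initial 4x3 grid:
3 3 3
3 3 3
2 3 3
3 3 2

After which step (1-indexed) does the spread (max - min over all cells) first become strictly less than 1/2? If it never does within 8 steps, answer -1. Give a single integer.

Step 1: max=3, min=8/3, spread=1/3
  -> spread < 1/2 first at step 1
Step 2: max=3, min=653/240, spread=67/240
Step 3: max=143/48, min=5893/2160, spread=271/1080
Step 4: max=7079/2400, min=356801/129600, spread=5093/25920
Step 5: max=633389/216000, min=21516499/7776000, spread=257101/1555200
Step 6: max=18892033/6480000, min=1298026001/466560000, spread=497603/3732480
Step 7: max=188153887/64800000, min=78186762859/27993600000, spread=123828653/1119744000
Step 8: max=16873704587/5832000000, min=4707706115681/1679616000000, spread=1215366443/13436928000

Answer: 1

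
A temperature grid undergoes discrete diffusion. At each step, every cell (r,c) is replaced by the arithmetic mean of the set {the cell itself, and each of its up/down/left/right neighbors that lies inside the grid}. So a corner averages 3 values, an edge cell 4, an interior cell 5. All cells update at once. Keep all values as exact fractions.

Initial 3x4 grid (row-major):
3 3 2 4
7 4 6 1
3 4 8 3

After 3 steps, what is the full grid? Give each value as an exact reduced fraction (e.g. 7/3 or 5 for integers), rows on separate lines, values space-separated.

Answer: 1111/270 5527/1440 5323/1440 7217/2160
4111/960 437/100 4771/1200 5491/1440
10033/2160 3271/720 539/120 1477/360

Derivation:
After step 1:
  13/3 3 15/4 7/3
  17/4 24/5 21/5 7/2
  14/3 19/4 21/4 4
After step 2:
  139/36 953/240 797/240 115/36
  361/80 21/5 43/10 421/120
  41/9 73/15 91/20 17/4
After step 3:
  1111/270 5527/1440 5323/1440 7217/2160
  4111/960 437/100 4771/1200 5491/1440
  10033/2160 3271/720 539/120 1477/360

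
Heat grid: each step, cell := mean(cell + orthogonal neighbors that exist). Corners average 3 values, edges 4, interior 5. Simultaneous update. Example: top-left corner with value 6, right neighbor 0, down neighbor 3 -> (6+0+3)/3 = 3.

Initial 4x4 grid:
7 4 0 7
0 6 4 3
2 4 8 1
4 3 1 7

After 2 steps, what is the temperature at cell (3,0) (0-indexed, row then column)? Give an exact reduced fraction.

Step 1: cell (3,0) = 3
Step 2: cell (3,0) = 17/6
Full grid after step 2:
  35/9 229/60 233/60 65/18
  811/240 102/25 189/50 481/120
  277/80 173/50 219/50 151/40
  17/6 307/80 287/80 25/6

Answer: 17/6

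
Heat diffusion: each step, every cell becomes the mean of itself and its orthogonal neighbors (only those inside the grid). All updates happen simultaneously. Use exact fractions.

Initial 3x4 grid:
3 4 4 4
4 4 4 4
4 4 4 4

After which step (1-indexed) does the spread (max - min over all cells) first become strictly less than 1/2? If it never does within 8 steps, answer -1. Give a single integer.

Answer: 1

Derivation:
Step 1: max=4, min=11/3, spread=1/3
  -> spread < 1/2 first at step 1
Step 2: max=4, min=67/18, spread=5/18
Step 3: max=4, min=823/216, spread=41/216
Step 4: max=4, min=99463/25920, spread=4217/25920
Step 5: max=28721/7200, min=6011651/1555200, spread=38417/311040
Step 6: max=573403/144000, min=362047789/93312000, spread=1903471/18662400
Step 7: max=17164241/4320000, min=21793890911/5598720000, spread=18038617/223948800
Step 8: max=1542273241/388800000, min=1310424617149/335923200000, spread=883978523/13436928000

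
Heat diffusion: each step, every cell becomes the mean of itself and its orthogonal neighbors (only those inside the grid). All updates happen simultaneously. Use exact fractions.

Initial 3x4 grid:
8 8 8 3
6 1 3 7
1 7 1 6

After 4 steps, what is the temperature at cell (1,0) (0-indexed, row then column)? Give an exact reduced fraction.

Answer: 71101/14400

Derivation:
Step 1: cell (1,0) = 4
Step 2: cell (1,0) = 21/4
Step 3: cell (1,0) = 1151/240
Step 4: cell (1,0) = 71101/14400
Full grid after step 4:
  68791/12960 231193/43200 74471/14400 14891/2880
  71101/14400 4749/1000 347083/72000 828497/172800
  56861/12960 189593/43200 187613/43200 117559/25920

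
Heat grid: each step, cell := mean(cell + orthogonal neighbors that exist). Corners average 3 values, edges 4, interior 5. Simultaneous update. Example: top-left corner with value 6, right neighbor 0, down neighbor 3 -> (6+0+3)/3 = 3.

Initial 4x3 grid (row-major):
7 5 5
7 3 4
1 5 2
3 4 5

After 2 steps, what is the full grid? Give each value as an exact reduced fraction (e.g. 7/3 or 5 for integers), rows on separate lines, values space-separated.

After step 1:
  19/3 5 14/3
  9/2 24/5 7/2
  4 3 4
  8/3 17/4 11/3
After step 2:
  95/18 26/5 79/18
  589/120 104/25 509/120
  85/24 401/100 85/24
  131/36 163/48 143/36

Answer: 95/18 26/5 79/18
589/120 104/25 509/120
85/24 401/100 85/24
131/36 163/48 143/36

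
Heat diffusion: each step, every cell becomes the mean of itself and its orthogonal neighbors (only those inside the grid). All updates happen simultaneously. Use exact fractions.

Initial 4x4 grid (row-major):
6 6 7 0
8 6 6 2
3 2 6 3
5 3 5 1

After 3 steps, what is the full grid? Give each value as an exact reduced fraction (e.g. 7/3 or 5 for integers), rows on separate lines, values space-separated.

Answer: 12721/2160 1003/180 703/150 317/80
7823/1440 31051/6000 8991/2000 2981/800
6671/1440 26677/6000 8061/2000 2837/800
1763/432 2869/720 4463/1200 821/240

Derivation:
After step 1:
  20/3 25/4 19/4 3
  23/4 28/5 27/5 11/4
  9/2 4 22/5 3
  11/3 15/4 15/4 3
After step 2:
  56/9 349/60 97/20 7/2
  1351/240 27/5 229/50 283/80
  215/48 89/20 411/100 263/80
  143/36 91/24 149/40 13/4
After step 3:
  12721/2160 1003/180 703/150 317/80
  7823/1440 31051/6000 8991/2000 2981/800
  6671/1440 26677/6000 8061/2000 2837/800
  1763/432 2869/720 4463/1200 821/240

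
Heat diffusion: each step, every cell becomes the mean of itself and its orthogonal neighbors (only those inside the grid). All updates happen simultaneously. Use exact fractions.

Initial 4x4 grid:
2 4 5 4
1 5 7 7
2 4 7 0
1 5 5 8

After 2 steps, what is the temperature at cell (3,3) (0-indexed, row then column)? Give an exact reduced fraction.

Answer: 193/36

Derivation:
Step 1: cell (3,3) = 13/3
Step 2: cell (3,3) = 193/36
Full grid after step 2:
  53/18 233/60 77/15 89/18
  331/120 43/10 49/10 323/60
  353/120 383/100 543/100 71/15
  101/36 259/60 71/15 193/36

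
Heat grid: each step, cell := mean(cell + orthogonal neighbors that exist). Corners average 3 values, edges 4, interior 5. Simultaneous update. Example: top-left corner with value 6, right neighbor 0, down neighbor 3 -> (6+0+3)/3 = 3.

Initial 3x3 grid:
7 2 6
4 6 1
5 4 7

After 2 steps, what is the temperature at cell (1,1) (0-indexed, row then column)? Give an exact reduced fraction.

Step 1: cell (1,1) = 17/5
Step 2: cell (1,1) = 493/100
Full grid after step 2:
  181/36 959/240 53/12
  527/120 493/100 77/20
  46/9 517/120 29/6

Answer: 493/100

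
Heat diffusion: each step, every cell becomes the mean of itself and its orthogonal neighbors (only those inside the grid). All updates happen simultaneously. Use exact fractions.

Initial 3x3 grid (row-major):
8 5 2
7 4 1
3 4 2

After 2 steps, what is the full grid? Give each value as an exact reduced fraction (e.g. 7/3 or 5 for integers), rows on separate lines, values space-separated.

Answer: 203/36 1097/240 29/9
631/120 399/100 229/80
161/36 289/80 47/18

Derivation:
After step 1:
  20/3 19/4 8/3
  11/2 21/5 9/4
  14/3 13/4 7/3
After step 2:
  203/36 1097/240 29/9
  631/120 399/100 229/80
  161/36 289/80 47/18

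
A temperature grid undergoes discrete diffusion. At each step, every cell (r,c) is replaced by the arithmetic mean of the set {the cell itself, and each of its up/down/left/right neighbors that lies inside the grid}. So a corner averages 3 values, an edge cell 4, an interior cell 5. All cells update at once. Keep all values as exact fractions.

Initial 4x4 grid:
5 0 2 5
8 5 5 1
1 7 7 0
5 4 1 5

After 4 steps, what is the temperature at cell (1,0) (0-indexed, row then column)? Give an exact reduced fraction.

Answer: 236399/54000

Derivation:
Step 1: cell (1,0) = 19/4
Step 2: cell (1,0) = 29/6
Step 3: cell (1,0) = 7967/1800
Step 4: cell (1,0) = 236399/54000
Full grid after step 4:
  67457/16200 13274/3375 11779/3375 2077/648
  236399/54000 46289/11250 20651/5625 179089/54000
  238541/54000 381547/90000 113729/30000 61253/18000
  141259/32400 448207/108000 45047/12000 37313/10800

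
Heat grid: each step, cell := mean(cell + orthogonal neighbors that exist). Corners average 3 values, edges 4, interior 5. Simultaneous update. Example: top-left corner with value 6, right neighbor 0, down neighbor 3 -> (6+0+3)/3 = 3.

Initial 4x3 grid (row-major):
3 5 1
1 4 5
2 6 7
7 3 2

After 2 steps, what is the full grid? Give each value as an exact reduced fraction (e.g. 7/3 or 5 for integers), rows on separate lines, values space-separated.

Answer: 35/12 847/240 67/18
137/40 93/25 1027/240
149/40 221/50 353/80
25/6 169/40 9/2

Derivation:
After step 1:
  3 13/4 11/3
  5/2 21/5 17/4
  4 22/5 5
  4 9/2 4
After step 2:
  35/12 847/240 67/18
  137/40 93/25 1027/240
  149/40 221/50 353/80
  25/6 169/40 9/2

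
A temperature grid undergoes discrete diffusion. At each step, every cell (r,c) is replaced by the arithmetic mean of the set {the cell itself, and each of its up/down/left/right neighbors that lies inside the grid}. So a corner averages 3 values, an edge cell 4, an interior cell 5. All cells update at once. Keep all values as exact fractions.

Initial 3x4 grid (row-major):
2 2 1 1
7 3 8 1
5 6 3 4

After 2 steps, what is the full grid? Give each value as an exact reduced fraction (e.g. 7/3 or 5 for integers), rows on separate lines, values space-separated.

After step 1:
  11/3 2 3 1
  17/4 26/5 16/5 7/2
  6 17/4 21/4 8/3
After step 2:
  119/36 52/15 23/10 5/2
  1147/240 189/50 403/100 311/120
  29/6 207/40 461/120 137/36

Answer: 119/36 52/15 23/10 5/2
1147/240 189/50 403/100 311/120
29/6 207/40 461/120 137/36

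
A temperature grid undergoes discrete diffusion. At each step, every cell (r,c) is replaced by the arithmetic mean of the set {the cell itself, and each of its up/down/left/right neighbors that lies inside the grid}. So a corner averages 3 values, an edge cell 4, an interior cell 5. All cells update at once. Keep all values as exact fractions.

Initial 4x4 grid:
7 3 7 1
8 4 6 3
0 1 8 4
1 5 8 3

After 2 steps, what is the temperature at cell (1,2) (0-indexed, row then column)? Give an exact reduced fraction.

Answer: 463/100

Derivation:
Step 1: cell (1,2) = 28/5
Step 2: cell (1,2) = 463/100
Full grid after step 2:
  16/3 199/40 563/120 137/36
  353/80 118/25 463/100 259/60
  257/80 393/100 251/50 23/5
  11/4 307/80 403/80 31/6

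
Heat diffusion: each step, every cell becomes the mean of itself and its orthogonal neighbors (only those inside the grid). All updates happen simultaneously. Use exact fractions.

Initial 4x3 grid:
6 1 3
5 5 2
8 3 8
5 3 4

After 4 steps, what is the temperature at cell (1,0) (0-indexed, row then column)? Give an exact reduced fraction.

Step 1: cell (1,0) = 6
Step 2: cell (1,0) = 369/80
Step 3: cell (1,0) = 11557/2400
Step 4: cell (1,0) = 320929/72000
Full grid after step 4:
  185929/43200 124259/32000 164129/43200
  320929/72000 520969/120000 283429/72000
  1052807/216000 1621507/360000 320269/72000
  624247/129600 4129673/864000 64783/14400

Answer: 320929/72000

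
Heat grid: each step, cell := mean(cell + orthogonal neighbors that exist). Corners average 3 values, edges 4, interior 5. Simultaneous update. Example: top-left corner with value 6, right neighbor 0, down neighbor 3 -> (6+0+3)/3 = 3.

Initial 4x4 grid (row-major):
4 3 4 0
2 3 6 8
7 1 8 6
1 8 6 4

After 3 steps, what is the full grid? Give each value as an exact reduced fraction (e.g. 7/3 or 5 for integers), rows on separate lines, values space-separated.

Answer: 79/24 3033/800 9539/2400 3251/720
9239/2400 3863/1000 1937/400 5837/1200
28253/7200 28859/6000 1904/375 20623/3600
9869/2160 16879/3600 20383/3600 764/135

Derivation:
After step 1:
  3 7/2 13/4 4
  4 3 29/5 5
  11/4 27/5 27/5 13/2
  16/3 4 13/2 16/3
After step 2:
  7/2 51/16 331/80 49/12
  51/16 217/50 449/100 213/40
  1049/240 411/100 148/25 667/120
  145/36 637/120 637/120 55/9
After step 3:
  79/24 3033/800 9539/2400 3251/720
  9239/2400 3863/1000 1937/400 5837/1200
  28253/7200 28859/6000 1904/375 20623/3600
  9869/2160 16879/3600 20383/3600 764/135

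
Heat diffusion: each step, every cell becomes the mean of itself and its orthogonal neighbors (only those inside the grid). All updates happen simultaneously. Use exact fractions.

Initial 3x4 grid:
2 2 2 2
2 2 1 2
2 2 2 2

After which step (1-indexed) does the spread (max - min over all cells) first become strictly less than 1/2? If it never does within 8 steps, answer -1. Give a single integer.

Answer: 1

Derivation:
Step 1: max=2, min=7/4, spread=1/4
  -> spread < 1/2 first at step 1
Step 2: max=2, min=177/100, spread=23/100
Step 3: max=787/400, min=8789/4800, spread=131/960
Step 4: max=14009/7200, min=79849/43200, spread=841/8640
Step 5: max=2786627/1440000, min=32017949/17280000, spread=56863/691200
Step 6: max=24930457/12960000, min=289505659/155520000, spread=386393/6220800
Step 7: max=9947641187/5184000000, min=116022276869/62208000000, spread=26795339/497664000
Step 8: max=594993850333/311040000000, min=6981144285871/3732480000000, spread=254051069/5971968000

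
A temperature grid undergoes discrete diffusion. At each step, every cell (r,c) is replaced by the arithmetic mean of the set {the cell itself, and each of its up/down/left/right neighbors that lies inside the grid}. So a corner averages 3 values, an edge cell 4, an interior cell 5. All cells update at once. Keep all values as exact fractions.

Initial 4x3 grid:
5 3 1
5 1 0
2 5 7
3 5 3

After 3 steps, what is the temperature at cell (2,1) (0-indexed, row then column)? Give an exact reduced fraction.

Answer: 5411/1500

Derivation:
Step 1: cell (2,1) = 4
Step 2: cell (2,1) = 183/50
Step 3: cell (2,1) = 5411/1500
Full grid after step 3:
  3469/1080 19963/7200 2629/1080
  6047/1800 9257/3000 634/225
  814/225 5411/1500 2129/600
  409/108 14119/3600 145/36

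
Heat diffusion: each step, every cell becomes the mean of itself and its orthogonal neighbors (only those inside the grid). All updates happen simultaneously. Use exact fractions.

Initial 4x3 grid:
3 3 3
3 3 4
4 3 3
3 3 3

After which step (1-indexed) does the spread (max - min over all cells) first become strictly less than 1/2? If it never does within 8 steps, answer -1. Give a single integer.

Step 1: max=10/3, min=3, spread=1/3
  -> spread < 1/2 first at step 1
Step 2: max=391/120, min=37/12, spread=7/40
Step 3: max=11527/3600, min=1127/360, spread=257/3600
Step 4: max=172217/54000, min=3781/1200, spread=259/6750
Step 5: max=5152739/1620000, min=32024/10125, spread=3211/180000
Step 6: max=38604197/12150000, min=30795881/9720000, spread=437383/48600000
Step 7: max=9259839067/2916000000, min=616477043/194400000, spread=6341711/1458000000
Step 8: max=277723425439/87480000000, min=111013905211/34992000000, spread=125774941/58320000000

Answer: 1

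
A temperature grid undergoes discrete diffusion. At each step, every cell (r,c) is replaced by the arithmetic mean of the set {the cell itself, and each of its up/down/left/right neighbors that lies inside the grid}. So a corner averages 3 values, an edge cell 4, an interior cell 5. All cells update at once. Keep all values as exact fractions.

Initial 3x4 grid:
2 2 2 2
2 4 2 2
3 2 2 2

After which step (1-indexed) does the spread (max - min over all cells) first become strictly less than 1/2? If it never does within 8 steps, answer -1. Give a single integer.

Step 1: max=11/4, min=2, spread=3/4
Step 2: max=47/18, min=2, spread=11/18
Step 3: max=35851/14400, min=413/200, spread=1223/2880
  -> spread < 1/2 first at step 3
Step 4: max=319591/129600, min=7591/3600, spread=9263/25920
Step 5: max=125011411/51840000, min=1546013/720000, spread=547939/2073600
Step 6: max=1118327101/466560000, min=1758301/810000, spread=4221829/18662400
Step 7: max=66380420159/27993600000, min=1895569751/864000000, spread=24819801133/139968000000
Step 8: max=3959829373981/1679616000000, min=51515886623/23328000000, spread=2005484297/13436928000

Answer: 3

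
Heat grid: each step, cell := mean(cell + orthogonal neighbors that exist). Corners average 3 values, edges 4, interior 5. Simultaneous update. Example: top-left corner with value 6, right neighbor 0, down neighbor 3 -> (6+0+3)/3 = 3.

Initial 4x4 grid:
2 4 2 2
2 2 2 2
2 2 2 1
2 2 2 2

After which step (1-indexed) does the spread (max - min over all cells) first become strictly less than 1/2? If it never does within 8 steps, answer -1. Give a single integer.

Answer: 4

Derivation:
Step 1: max=8/3, min=5/3, spread=1
Step 2: max=151/60, min=209/120, spread=31/40
Step 3: max=1291/540, min=1949/1080, spread=211/360
Step 4: max=37441/16200, min=59759/32400, spread=5041/10800
  -> spread < 1/2 first at step 4
Step 5: max=1106377/486000, min=1822421/972000, spread=130111/324000
Step 6: max=16304537/7290000, min=11090161/5832000, spread=3255781/9720000
Step 7: max=966157021/437400000, min=1685232989/874800000, spread=82360351/291600000
Step 8: max=7164236839/3280500000, min=51090161249/26244000000, spread=2074577821/8748000000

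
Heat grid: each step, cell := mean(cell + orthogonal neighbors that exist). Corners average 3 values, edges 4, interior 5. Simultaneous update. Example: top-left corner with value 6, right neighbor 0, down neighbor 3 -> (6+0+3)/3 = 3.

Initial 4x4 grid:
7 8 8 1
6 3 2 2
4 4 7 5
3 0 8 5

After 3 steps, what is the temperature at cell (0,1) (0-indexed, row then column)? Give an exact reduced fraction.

Step 1: cell (0,1) = 13/2
Step 2: cell (0,1) = 457/80
Step 3: cell (0,1) = 12917/2400
Full grid after step 3:
  2051/360 12917/2400 33247/7200 4427/1080
  3999/800 4863/1000 2683/600 29467/7200
  30119/7200 6347/1500 569/125 10969/2400
  491/135 29489/7200 11099/2400 99/20

Answer: 12917/2400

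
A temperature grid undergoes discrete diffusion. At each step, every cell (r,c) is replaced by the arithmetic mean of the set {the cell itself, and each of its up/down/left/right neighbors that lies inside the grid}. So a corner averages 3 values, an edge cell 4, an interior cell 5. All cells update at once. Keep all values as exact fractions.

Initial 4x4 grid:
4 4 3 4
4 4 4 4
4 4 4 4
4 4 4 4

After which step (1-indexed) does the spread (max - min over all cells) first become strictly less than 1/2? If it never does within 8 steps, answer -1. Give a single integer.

Step 1: max=4, min=11/3, spread=1/3
  -> spread < 1/2 first at step 1
Step 2: max=4, min=449/120, spread=31/120
Step 3: max=4, min=4109/1080, spread=211/1080
Step 4: max=4, min=415157/108000, spread=16843/108000
Step 5: max=35921/9000, min=3749357/972000, spread=130111/972000
Step 6: max=2152841/540000, min=112997633/29160000, spread=3255781/29160000
Step 7: max=2148893/540000, min=3398846309/874800000, spread=82360351/874800000
Step 8: max=386293559/97200000, min=102224683109/26244000000, spread=2074577821/26244000000

Answer: 1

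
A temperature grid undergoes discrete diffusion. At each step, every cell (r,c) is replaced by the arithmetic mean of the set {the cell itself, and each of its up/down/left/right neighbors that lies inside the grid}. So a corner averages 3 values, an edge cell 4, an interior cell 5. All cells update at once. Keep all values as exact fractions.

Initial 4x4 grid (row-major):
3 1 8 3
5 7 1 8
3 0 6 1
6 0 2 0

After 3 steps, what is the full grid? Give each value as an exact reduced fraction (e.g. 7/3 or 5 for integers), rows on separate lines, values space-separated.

Answer: 659/180 253/60 3661/900 511/108
23/6 1731/500 1261/300 3391/900
47/15 411/125 69/25 973/300
134/45 59/24 497/200 13/6

Derivation:
After step 1:
  3 19/4 13/4 19/3
  9/2 14/5 6 13/4
  7/2 16/5 2 15/4
  3 2 2 1
After step 2:
  49/12 69/20 61/12 77/18
  69/20 17/4 173/50 29/6
  71/20 27/10 339/100 5/2
  17/6 51/20 7/4 9/4
After step 3:
  659/180 253/60 3661/900 511/108
  23/6 1731/500 1261/300 3391/900
  47/15 411/125 69/25 973/300
  134/45 59/24 497/200 13/6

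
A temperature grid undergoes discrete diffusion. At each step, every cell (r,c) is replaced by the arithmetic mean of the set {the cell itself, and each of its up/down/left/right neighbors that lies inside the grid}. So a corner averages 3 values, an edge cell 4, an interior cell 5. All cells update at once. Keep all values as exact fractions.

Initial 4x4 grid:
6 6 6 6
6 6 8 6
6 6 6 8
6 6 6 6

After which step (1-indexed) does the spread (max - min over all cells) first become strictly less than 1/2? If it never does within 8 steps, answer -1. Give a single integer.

Answer: 4

Derivation:
Step 1: max=7, min=6, spread=1
Step 2: max=809/120, min=6, spread=89/120
Step 3: max=7901/1200, min=6, spread=701/1200
Step 4: max=140569/21600, min=12149/2000, spread=46799/108000
  -> spread < 1/2 first at step 4
Step 5: max=6976697/1080000, min=164671/27000, spread=389857/1080000
Step 6: max=624159959/97200000, min=165727/27000, spread=27542759/97200000
Step 7: max=6221171201/972000000, min=14970011/2430000, spread=77722267/324000000
Step 8: max=185962377101/29160000000, min=15021270971/2430000000, spread=5707125449/29160000000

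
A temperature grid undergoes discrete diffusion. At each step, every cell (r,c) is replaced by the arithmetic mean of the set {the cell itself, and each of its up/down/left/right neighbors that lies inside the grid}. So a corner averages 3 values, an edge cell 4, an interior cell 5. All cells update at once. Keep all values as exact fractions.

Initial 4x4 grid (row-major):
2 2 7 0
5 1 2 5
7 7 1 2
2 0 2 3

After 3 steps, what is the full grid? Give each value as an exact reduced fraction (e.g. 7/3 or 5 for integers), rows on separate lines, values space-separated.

After step 1:
  3 3 11/4 4
  15/4 17/5 16/5 9/4
  21/4 16/5 14/5 11/4
  3 11/4 3/2 7/3
After step 2:
  13/4 243/80 259/80 3
  77/20 331/100 72/25 61/20
  19/5 87/25 269/100 38/15
  11/3 209/80 563/240 79/36
After step 3:
  811/240 2567/800 2431/800 743/240
  1421/400 6623/2000 6067/2000 3439/1200
  4439/1200 6357/2000 3343/1200 9421/3600
  2419/720 2421/800 17717/7200 5093/2160

Answer: 811/240 2567/800 2431/800 743/240
1421/400 6623/2000 6067/2000 3439/1200
4439/1200 6357/2000 3343/1200 9421/3600
2419/720 2421/800 17717/7200 5093/2160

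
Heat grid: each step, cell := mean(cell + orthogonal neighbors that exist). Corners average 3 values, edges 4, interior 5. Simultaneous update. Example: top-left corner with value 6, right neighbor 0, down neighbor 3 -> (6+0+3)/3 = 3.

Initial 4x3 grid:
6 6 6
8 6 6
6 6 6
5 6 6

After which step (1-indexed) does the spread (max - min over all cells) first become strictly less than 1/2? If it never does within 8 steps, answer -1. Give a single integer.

Answer: 3

Derivation:
Step 1: max=20/3, min=17/3, spread=1
Step 2: max=1549/240, min=281/48, spread=3/5
Step 3: max=13759/2160, min=853/144, spread=241/540
  -> spread < 1/2 first at step 3
Step 4: max=407389/64800, min=85837/14400, spread=8449/25920
Step 5: max=12160423/1944000, min=15499369/2592000, spread=428717/1555200
Step 6: max=362740201/58320000, min=934059211/155520000, spread=3989759/18662400
Step 7: max=10845560317/1749600000, min=2081552587/345600000, spread=196928221/1119744000
Step 8: max=162188458457/26244000000, min=3381422015291/559872000000, spread=1886362363/13436928000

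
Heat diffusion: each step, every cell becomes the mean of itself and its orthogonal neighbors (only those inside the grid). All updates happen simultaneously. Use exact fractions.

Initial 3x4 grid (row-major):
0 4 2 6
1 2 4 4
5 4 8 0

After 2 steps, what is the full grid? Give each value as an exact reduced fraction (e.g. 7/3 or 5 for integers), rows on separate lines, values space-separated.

After step 1:
  5/3 2 4 4
  2 3 4 7/2
  10/3 19/4 4 4
After step 2:
  17/9 8/3 7/2 23/6
  5/2 63/20 37/10 31/8
  121/36 181/48 67/16 23/6

Answer: 17/9 8/3 7/2 23/6
5/2 63/20 37/10 31/8
121/36 181/48 67/16 23/6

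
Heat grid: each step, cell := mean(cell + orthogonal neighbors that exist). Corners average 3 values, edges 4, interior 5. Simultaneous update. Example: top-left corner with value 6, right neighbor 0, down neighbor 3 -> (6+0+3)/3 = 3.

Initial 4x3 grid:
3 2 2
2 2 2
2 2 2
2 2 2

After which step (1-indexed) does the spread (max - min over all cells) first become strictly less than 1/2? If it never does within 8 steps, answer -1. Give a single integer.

Step 1: max=7/3, min=2, spread=1/3
  -> spread < 1/2 first at step 1
Step 2: max=41/18, min=2, spread=5/18
Step 3: max=473/216, min=2, spread=41/216
Step 4: max=56057/25920, min=2, spread=4217/25920
Step 5: max=3319549/1555200, min=14479/7200, spread=38417/311040
Step 6: max=197824211/93312000, min=290597/144000, spread=1903471/18662400
Step 7: max=11798429089/5598720000, min=8755759/4320000, spread=18038617/223948800
Step 8: max=705114582851/335923200000, min=790526759/388800000, spread=883978523/13436928000

Answer: 1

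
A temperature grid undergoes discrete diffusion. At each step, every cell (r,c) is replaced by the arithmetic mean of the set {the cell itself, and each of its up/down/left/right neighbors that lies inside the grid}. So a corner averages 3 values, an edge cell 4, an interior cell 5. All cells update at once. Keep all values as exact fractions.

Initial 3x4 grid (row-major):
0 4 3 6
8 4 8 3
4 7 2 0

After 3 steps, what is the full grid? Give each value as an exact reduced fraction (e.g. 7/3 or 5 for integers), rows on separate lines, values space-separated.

Answer: 199/45 307/75 223/50 575/144
4009/900 14383/3000 24061/6000 58169/14400
5491/1080 16111/3600 15281/3600 1499/432

Derivation:
After step 1:
  4 11/4 21/4 4
  4 31/5 4 17/4
  19/3 17/4 17/4 5/3
After step 2:
  43/12 91/20 4 9/2
  77/15 106/25 479/100 167/48
  175/36 631/120 85/24 61/18
After step 3:
  199/45 307/75 223/50 575/144
  4009/900 14383/3000 24061/6000 58169/14400
  5491/1080 16111/3600 15281/3600 1499/432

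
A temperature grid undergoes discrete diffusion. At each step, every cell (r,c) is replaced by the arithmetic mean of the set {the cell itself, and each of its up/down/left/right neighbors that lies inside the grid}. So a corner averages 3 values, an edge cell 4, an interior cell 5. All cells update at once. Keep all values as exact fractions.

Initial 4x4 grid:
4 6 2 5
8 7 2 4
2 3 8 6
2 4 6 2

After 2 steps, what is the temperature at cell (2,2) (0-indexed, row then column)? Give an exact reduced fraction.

Step 1: cell (2,2) = 5
Step 2: cell (2,2) = 122/25
Full grid after step 2:
  16/3 197/40 503/120 35/9
  101/20 123/25 114/25 1051/240
  247/60 9/2 122/25 227/48
  61/18 973/240 221/48 44/9

Answer: 122/25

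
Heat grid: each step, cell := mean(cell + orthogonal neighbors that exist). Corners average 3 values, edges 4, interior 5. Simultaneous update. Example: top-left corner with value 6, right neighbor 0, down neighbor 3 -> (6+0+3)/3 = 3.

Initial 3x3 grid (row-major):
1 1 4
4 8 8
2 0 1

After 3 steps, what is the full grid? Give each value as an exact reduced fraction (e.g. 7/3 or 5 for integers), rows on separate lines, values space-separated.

After step 1:
  2 7/2 13/3
  15/4 21/5 21/4
  2 11/4 3
After step 2:
  37/12 421/120 157/36
  239/80 389/100 1007/240
  17/6 239/80 11/3
After step 3:
  2299/720 26717/7200 8687/2160
  15353/4800 21083/6000 58009/14400
  1057/360 5351/1600 217/60

Answer: 2299/720 26717/7200 8687/2160
15353/4800 21083/6000 58009/14400
1057/360 5351/1600 217/60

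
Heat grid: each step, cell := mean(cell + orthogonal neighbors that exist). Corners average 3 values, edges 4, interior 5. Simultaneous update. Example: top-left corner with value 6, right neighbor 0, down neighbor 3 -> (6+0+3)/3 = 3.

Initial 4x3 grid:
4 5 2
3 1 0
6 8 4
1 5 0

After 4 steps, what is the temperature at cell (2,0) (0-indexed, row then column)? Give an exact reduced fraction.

Step 1: cell (2,0) = 9/2
Step 2: cell (2,0) = 21/5
Step 3: cell (2,0) = 1589/400
Step 4: cell (2,0) = 1439/375
Full grid after step 4:
  37097/10800 684359/216000 187007/64800
  65477/18000 599807/180000 654599/216000
  1439/375 17887/5000 26157/8000
  3117/800 531041/144000 2312/675

Answer: 1439/375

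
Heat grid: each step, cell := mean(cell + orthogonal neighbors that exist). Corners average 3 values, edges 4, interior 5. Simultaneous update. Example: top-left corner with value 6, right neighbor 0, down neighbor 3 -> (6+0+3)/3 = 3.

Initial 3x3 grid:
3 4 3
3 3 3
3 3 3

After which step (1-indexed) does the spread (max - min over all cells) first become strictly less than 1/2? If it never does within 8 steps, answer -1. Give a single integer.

Step 1: max=10/3, min=3, spread=1/3
  -> spread < 1/2 first at step 1
Step 2: max=787/240, min=3, spread=67/240
Step 3: max=6917/2160, min=607/200, spread=1807/10800
Step 4: max=2749963/864000, min=16561/5400, spread=33401/288000
Step 5: max=24557933/7776000, min=1663391/540000, spread=3025513/38880000
Step 6: max=9796126867/3110400000, min=89155949/28800000, spread=53531/995328
Step 7: max=585904925849/186624000000, min=24119116051/7776000000, spread=450953/11943936
Step 8: max=35101223560603/11197440000000, min=2900368610519/933120000000, spread=3799043/143327232

Answer: 1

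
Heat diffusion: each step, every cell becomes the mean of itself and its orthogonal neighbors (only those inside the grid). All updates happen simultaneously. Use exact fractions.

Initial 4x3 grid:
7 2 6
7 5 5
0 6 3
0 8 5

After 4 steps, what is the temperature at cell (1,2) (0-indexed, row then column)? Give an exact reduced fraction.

Step 1: cell (1,2) = 19/4
Step 2: cell (1,2) = 113/24
Step 3: cell (1,2) = 4273/900
Step 4: cell (1,2) = 511039/108000
Full grid after step 4:
  153757/32400 1034323/216000 155257/32400
  490039/108000 209161/45000 511039/108000
  456509/108000 533021/120000 501259/108000
  529553/129600 138151/32000 592153/129600

Answer: 511039/108000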